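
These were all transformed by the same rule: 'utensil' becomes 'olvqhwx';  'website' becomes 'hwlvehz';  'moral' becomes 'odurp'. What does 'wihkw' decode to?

theft

The output letters match the input read backwards, each shifted +3: utensil reversed is lisnetu. Two steps: reverse the string, then apply a Caesar shift of +3.
Decoding wihkw: shift back: w−3=t, i−3=f, h−3=e, k−3=h, w−3=t → tfeht; then reverse → theft.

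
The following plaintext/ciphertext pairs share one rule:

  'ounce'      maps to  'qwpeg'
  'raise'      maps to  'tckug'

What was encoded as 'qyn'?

Compare letters: o→q is +2, u→w is +2, n→p is +2 — a constant shift. It's a constant shift of +2 (ROT2).
Decoding qyn: q−2=o, y−2=w, n−2=l.

owl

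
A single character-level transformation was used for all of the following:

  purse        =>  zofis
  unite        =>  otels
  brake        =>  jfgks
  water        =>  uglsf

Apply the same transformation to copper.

mwzzsf

Treating letters as 0–25, the rule is x ↦ 3x + 6 (mod 26).
On copper: c(2)→3·2+6≡12=m; o(14)→3·14+6≡22=w; p(15)→3·15+6≡25=z; p(15)→3·15+6≡25=z; e(4)→3·4+6≡18=s; r(17)→3·17+6≡5=f (all mod 26).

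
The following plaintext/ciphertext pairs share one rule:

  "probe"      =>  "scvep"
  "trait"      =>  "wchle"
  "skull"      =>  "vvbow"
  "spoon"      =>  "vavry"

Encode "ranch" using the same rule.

ulufs

Shifts by position in probe: pos 0: p→s (+3), pos 1: r→c (+11), pos 2: o→v (+7), pos 3: b→e (+3), pos 4: e→p (+11) — repeating every 3. A repeating key of period 3 is used — shifts +3, +11, +7 over and over.
For ranch: r+3=u, a+11=l, n+7=u, c+3=f, h+11=s.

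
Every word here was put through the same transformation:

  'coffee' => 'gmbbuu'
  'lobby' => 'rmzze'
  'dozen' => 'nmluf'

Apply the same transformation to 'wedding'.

qunnwfi

This is an affine cipher: with a=0,…,z=25, each position x becomes (7x+18) mod 26.
Applying it to wedding: w(22)→7·22+18≡16=q; e(4)→7·4+18≡20=u; d(3)→7·3+18≡13=n; d(3)→7·3+18≡13=n; i(8)→7·8+18≡22=w; n(13)→7·13+18≡5=f; g(6)→7·6+18≡8=i (all mod 26).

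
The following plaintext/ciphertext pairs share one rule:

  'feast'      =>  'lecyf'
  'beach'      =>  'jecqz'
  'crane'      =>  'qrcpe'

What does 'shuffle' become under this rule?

yzmllbe

f(5)→l(11) and e(4)→e(4) fit y≡7x+2 (mod 26); the inverse of 7 mod 26 is 15. This is an affine cipher: with a=0,…,z=25, each position x becomes (7x+2) mod 26.
Applying it to shuffle: s(18)→7·18+2≡24=y; h(7)→7·7+2≡25=z; u(20)→7·20+2≡12=m; f(5)→7·5+2≡11=l; f(5)→7·5+2≡11=l; l(11)→7·11+2≡1=b; e(4)→7·4+2≡4=e (all mod 26).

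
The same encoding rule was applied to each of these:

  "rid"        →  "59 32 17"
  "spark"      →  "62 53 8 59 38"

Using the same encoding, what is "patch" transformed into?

r(#18)→59 and i(#9)→32: differences scale by 3, so n = 3·pos + 5. Each letter becomes 3×(its alphabet position, a=1..z=26) + 5.
On patch: p=16→53, a=1→8, t=20→65, c=3→14, h=8→29.

53 8 65 14 29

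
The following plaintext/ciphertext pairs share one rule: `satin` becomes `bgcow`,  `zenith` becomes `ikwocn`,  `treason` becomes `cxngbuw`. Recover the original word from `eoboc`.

visit

Shifts by position in satin: pos 0: s→b (+9), pos 1: a→g (+6), pos 2: t→c (+9), pos 3: i→o (+6) — repeating every 2. The shifts repeat in a cycle of length 2: positions 0,1,… shift by +9, +6, then the pattern repeats.
Decoding eoboc: e−9=v, o−6=i, b−9=s, o−6=i, c−9=t.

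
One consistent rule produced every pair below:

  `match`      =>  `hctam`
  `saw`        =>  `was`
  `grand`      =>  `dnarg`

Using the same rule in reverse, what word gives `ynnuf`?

The output letters match the input read backwards: match reversed is hctam. It's just the letters in reverse order.
Reversing it on ynnuf: then reverse → funny.

funny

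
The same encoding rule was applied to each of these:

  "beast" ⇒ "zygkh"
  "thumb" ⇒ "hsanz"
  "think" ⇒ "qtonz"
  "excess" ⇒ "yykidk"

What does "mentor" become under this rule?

xuztks

The output letters match the input read backwards, each shifted +6: beast reversed is tsaeb. The word is reversed, then every letter is shifted forward by 6.
Applying it to mentor: reverse → rotnem; then shift: r+6=x, o+6=u, t+6=z, n+6=t, e+6=k, m+6=s.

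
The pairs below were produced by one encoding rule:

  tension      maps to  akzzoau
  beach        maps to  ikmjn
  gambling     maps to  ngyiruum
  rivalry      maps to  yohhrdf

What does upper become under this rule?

Shifts by position in tension: pos 0: t→a (+7), pos 1: e→k (+6), pos 2: n→z (+12), pos 3: s→z (+7), pos 4: i→o (+6), pos 5: o→a (+12) — repeating every 3. The shifts repeat in a cycle of length 3: positions 0,1,… shift by +7, +6, +12, then the pattern repeats.
Applying it to upper: u+7=b, p+6=v, p+12=b, e+7=l, r+6=x.

bvblx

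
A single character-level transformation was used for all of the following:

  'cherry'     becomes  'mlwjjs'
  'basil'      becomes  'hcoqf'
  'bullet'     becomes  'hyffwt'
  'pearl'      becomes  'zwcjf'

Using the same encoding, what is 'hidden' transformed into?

c(2)→m(12) and h(7)→l(11) fit y≡5x+2 (mod 26); the inverse of 5 mod 26 is 21. Treating letters as 0–25, the rule is x ↦ 5x + 2 (mod 26).
Applying it to hidden: h(7)→5·7+2≡11=l; i(8)→5·8+2≡16=q; d(3)→5·3+2≡17=r; d(3)→5·3+2≡17=r; e(4)→5·4+2≡22=w; n(13)→5·13+2≡15=p (all mod 26).

lqrrwp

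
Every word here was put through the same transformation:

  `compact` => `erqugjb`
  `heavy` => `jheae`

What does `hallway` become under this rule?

jdpqchg

Each letter shifts forward by (position + 2), i.e. 2, 3, 4, … — the shift grows by one for each successive letter.
On hallway: h+2=j, a+3=d, l+4=p, l+5=q, w+6=c, a+7=h, y+8=g.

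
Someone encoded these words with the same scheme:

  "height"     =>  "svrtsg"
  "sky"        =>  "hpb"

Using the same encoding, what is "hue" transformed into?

sfv

Letters are reflected about the middle of the alphabet (position → 25−position): Atbash.
On hue: h↔s, u↔f, e↔v.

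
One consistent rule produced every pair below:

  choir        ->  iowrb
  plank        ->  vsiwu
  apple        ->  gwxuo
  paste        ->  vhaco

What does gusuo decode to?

In choir: c→i is +6, h→o is +7, o→w is +8, i→r is +9 — the shift increases by 1 each position. The shift increases by 1 at each position, starting from +6: 6, 7, 8, ….
Decoding gusuo: g−6=a, u−7=n, s−8=k, u−9=l, o−10=e.

ankle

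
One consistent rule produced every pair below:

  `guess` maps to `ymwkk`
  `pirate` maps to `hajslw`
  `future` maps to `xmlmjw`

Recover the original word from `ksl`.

Compare letters: g→y is +18, u→m is +18, e→w is +18 — a constant shift. Each letter is shifted forward by 18 in the alphabet (a Caesar shift of +18).
Reversing it on ksl: k−18=s, s−18=a, l−18=t.

sat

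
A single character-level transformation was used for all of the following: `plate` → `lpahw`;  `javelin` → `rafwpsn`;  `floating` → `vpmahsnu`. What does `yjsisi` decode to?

crisis

p(15)→l(11) and l(11)→p(15) fit y≡25x+0 (mod 26); the inverse of 25 mod 26 is 25. This is an affine cipher: with a=0,…,z=25, each position x becomes (25x+0) mod 26.
Undoing it on yjsisi: y(24)→25·(24−0)≡2=c; j(9)→25·(9−0)≡17=r; s(18)→25·(18−0)≡8=i; i(8)→25·(8−0)≡18=s; s(18)→25·(18−0)≡8=i; i(8)→25·(8−0)≡18=s (all mod 26).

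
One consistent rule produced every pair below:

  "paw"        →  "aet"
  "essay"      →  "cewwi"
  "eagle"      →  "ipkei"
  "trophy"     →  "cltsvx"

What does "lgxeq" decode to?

match

The output letters match the input read backwards, each shifted +4: paw reversed is wap. The word is reversed, then every letter is shifted forward by 4.
Decoding lgxeq: shift back: l−4=h, g−4=c, x−4=t, e−4=a, q−4=m → hctam; then reverse → match.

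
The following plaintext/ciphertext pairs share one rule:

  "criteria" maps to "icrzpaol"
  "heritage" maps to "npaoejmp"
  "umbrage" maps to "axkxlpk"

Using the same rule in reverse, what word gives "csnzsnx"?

whether

Shifts by position in criteria: pos 0: c→i (+6), pos 1: r→c (+11), pos 2: i→r (+9), pos 3: t→z (+6), pos 4: e→p (+11), pos 5: r→a (+9) — repeating every 3. The shifts repeat in a cycle of length 3: positions 0,1,… shift by +6, +11, +9, then the pattern repeats.
Reversing it on csnzsnx: c−6=w, s−11=h, n−9=e, z−6=t, s−11=h, n−9=e, x−6=r.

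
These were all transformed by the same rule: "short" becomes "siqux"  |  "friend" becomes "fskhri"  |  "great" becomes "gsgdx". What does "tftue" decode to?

terra

In short: s→s is +0, h→i is +1, o→q is +2, r→u is +3 — the shift increases by 1 each position. The shift increases by 1 at each position, starting from +0: 0, 1, 2, ….
Decoding tftue: t−0=t, f−1=e, t−2=r, u−3=r, e−4=a.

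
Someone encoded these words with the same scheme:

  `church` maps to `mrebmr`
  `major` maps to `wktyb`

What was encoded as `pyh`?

Compare letters: c→m is +10, h→r is +10, u→e is +10 — a constant shift. Every letter moves 10 places later in the alphabet, wrapping around z→a.
Decoding pyh: p−10=f, y−10=o, h−10=x.

fox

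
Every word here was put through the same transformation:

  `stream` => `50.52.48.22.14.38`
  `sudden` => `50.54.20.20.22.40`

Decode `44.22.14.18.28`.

peach

s(#19)→50 and t(#20)→52: differences scale by 2, so n = 2·pos + 12. With a=1..z=26, the number is 2·pos + 12.
Decoding 44.22.14.18.28: 44→(44−12)÷2=16=p, 22→(22−12)÷2=5=e, 14→(14−12)÷2=1=a, 18→(18−12)÷2=3=c, 28→(28−12)÷2=8=h.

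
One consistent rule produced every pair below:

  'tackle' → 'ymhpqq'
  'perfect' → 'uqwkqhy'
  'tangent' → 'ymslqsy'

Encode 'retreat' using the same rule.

wqywqmy

The shift depends on letter class: consonant t→y is +5, but vowel a→m is +12. Vowels shift forward by 12 and consonants shift forward by 5.
On retreat: r(cons)+5=w, e(vowel)+12=q, t(cons)+5=y, r(cons)+5=w, e(vowel)+12=q, a(vowel)+12=m, t(cons)+5=y.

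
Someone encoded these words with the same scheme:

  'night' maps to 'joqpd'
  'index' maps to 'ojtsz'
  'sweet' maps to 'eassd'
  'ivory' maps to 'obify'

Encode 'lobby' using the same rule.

This is an affine cipher: with a=0,…,z=25, each position x becomes (25x+22) mod 26.
For lobby: l(11)→25·11+22≡11=l; o(14)→25·14+22≡8=i; b(1)→25·1+22≡21=v; b(1)→25·1+22≡21=v; y(24)→25·24+22≡24=y (all mod 26).

livvy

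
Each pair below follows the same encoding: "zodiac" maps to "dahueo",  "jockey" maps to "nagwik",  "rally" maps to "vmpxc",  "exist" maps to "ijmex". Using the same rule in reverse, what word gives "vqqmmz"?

Shifts by position in zodiac: pos 0: z→d (+4), pos 1: o→a (+12), pos 2: d→h (+4), pos 3: i→u (+12) — repeating every 2. It's a Vigenère-style cipher with numeric key [4,12]: position i shifts by key[i mod 2].
Undoing it on vqqmmz: v−4=r, q−12=e, q−4=m, m−12=a, m−4=i, z−12=n.

remain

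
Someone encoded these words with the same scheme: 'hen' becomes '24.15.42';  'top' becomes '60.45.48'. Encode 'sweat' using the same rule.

57.69.15.3.60

With a=1..z=26, the number is 3·pos.
Applying it to sweat: s=19→57, w=23→69, e=5→15, a=1→3, t=20→60.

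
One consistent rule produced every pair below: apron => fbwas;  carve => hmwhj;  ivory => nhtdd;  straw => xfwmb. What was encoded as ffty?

atom

Shifts by position in apron: pos 0: a→f (+5), pos 1: p→b (+12), pos 2: r→w (+5), pos 3: o→a (+12) — repeating every 2. The shifts repeat in a cycle of length 2: positions 0,1,… shift by +5, +12, then the pattern repeats.
Reversing it on ffty: f−5=a, f−12=t, t−5=o, y−12=m.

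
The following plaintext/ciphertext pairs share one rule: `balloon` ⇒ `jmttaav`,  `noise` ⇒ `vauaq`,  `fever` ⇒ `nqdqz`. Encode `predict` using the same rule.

The shift depends on letter class: consonant b→j is +8, but vowel a→m is +12. Vowels shift forward by 12 and consonants shift forward by 8.
For predict: p(cons)+8=x, r(cons)+8=z, e(vowel)+12=q, d(cons)+8=l, i(vowel)+12=u, c(cons)+8=k, t(cons)+8=b.

xzqlukb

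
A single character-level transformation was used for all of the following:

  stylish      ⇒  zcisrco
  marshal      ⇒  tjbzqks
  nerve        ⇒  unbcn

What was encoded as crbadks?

virtual

Shifts by position in stylish: pos 0: s→z (+7), pos 1: t→c (+9), pos 2: y→i (+10), pos 3: l→s (+7), pos 4: i→r (+9), pos 5: s→c (+10) — repeating every 3. The shifts repeat in a cycle of length 3: positions 0,1,… shift by +7, +9, +10, then the pattern repeats.
Undoing it on crbadks: c−7=v, r−9=i, b−10=r, a−7=t, d−9=u, k−10=a, s−7=l.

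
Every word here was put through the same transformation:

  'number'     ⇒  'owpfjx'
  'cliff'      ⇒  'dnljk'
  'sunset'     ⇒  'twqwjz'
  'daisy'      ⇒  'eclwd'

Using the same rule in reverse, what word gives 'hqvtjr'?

gospel

Letter i (0-indexed) is shifted by i+1, so successive shifts are 1, 2, 3, ….
Reversing it on hqvtjr: h−1=g, q−2=o, v−3=s, t−4=p, j−5=e, r−6=l.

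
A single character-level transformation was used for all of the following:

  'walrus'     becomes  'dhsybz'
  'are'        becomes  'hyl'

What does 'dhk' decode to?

wad

Compare letters: w→d is +7, a→h is +7, l→s is +7 — a constant shift. This is a Caesar cipher with shift 7.
Undoing it on dhk: d−7=w, h−7=a, k−7=d.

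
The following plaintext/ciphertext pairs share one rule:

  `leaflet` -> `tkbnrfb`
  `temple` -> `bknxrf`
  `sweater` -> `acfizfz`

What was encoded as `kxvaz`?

The shifts repeat in a cycle of length 3: positions 0,1,… shift by +8, +6, +1, then the pattern repeats.
Undoing it on kxvaz: k−8=c, x−6=r, v−1=u, a−8=s, z−6=t.

crust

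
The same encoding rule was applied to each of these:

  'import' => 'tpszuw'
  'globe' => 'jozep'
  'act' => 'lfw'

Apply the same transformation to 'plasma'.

solvpl

The shift depends on letter class: consonant m→p is +3, but vowel i→t is +11. Two shifts are in play — +11 for a/e/i/o/u, +3 for every other letter.
For plasma: p(cons)+3=s, l(cons)+3=o, a(vowel)+11=l, s(cons)+3=v, m(cons)+3=p, a(vowel)+11=l.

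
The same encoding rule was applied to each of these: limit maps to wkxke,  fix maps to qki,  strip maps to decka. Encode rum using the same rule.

The shift depends on letter class: consonant l→w is +11, but vowel i→k is +2. Vowels shift forward by 2 and consonants shift forward by 11.
Applying it to rum: r(cons)+11=c, u(vowel)+2=w, m(cons)+11=x.

cwx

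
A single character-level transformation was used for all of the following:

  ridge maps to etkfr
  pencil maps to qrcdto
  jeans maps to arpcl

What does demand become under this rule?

r(17)→e(4) and i(8)→t(19) fit y≡7x+15 (mod 26); the inverse of 7 mod 26 is 15. Each letter's alphabet position (a=0..z=25) is mapped through 7·x+15 mod 26 — an affine cipher.
On demand: d(3)→7·3+15≡10=k; e(4)→7·4+15≡17=r; m(12)→7·12+15≡21=v; a(0)→7·0+15≡15=p; n(13)→7·13+15≡2=c; d(3)→7·3+15≡10=k (all mod 26).

krvpck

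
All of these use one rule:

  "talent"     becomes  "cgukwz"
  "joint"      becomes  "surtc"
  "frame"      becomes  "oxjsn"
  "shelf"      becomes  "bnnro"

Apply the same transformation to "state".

Shifts by position in talent: pos 0: t→c (+9), pos 1: a→g (+6), pos 2: l→u (+9), pos 3: e→k (+6) — repeating every 2. It's a Vigenère-style cipher with numeric key [9,6]: position i shifts by key[i mod 2].
For state: s+9=b, t+6=z, a+9=j, t+6=z, e+9=n.

bzjzn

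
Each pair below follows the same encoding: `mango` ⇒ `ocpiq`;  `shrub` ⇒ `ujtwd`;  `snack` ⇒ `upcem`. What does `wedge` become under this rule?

Compare letters: m→o is +2, a→c is +2, n→p is +2 — a constant shift. Every letter moves 2 places later in the alphabet, wrapping around z→a.
Applying it to wedge: w+2=y, e+2=g, d+2=f, g+2=i, e+2=g.

ygfig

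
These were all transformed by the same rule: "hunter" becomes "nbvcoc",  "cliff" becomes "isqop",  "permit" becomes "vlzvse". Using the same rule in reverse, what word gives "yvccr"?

south

Each letter shifts forward by (position + 6), i.e. 6, 7, 8, … — the shift grows by one for each successive letter.
Decoding yvccr: y−6=s, v−7=o, c−8=u, c−9=t, r−10=h.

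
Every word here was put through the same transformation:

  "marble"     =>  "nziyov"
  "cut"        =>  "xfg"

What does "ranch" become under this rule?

izmxs

Each pair mirrors across the alphabet (m↔n, a↔z, r↔i): positions sum to 25. Each letter is replaced by its mirror in the alphabet: a↔z, b↔y, c↔x, and so on (the Atbash cipher).
On ranch: r↔i, a↔z, n↔m, c↔x, h↔s.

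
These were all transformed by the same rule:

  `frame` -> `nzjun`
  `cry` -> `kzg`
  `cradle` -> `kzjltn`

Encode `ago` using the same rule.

jox

The shift depends on letter class: consonant f→n is +8, but vowel a→j is +9. The rule splits by letter class: vowels +9, consonants +8.
Applying it to ago: a(vowel)+9=j, g(cons)+8=o, o(vowel)+9=x.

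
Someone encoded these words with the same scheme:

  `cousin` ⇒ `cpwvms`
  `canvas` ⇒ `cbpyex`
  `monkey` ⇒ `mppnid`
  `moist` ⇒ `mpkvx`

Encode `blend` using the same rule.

The shift increases by 1 at each position, starting from +0: 0, 1, 2, ….
For blend: b+0=b, l+1=m, e+2=g, n+3=q, d+4=h.

bmgqh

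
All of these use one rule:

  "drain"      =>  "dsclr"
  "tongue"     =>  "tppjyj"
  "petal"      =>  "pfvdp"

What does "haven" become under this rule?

In drain: d→d is +0, r→s is +1, a→c is +2, i→l is +3 — the shift increases by 1 each position. Each letter shifts forward by its position index (0, 1, 2, …) — the shift grows by one for each successive letter.
On haven: h+0=h, a+1=b, v+2=x, e+3=h, n+4=r.

hbxhr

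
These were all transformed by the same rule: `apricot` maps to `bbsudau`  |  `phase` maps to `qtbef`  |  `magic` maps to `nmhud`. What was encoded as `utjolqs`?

thicker

Shifts by position in apricot: pos 0: a→b (+1), pos 1: p→b (+12), pos 2: r→s (+1), pos 3: i→u (+12) — repeating every 2. The shifts repeat in a cycle of length 2: positions 0,1,… shift by +1, +12, then the pattern repeats.
Decoding utjolqs: u−1=t, t−12=h, j−1=i, o−12=c, l−1=k, q−12=e, s−1=r.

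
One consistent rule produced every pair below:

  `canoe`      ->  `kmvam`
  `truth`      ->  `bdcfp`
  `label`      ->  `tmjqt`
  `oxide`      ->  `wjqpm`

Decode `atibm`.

Shifts by position in canoe: pos 0: c→k (+8), pos 1: a→m (+12), pos 2: n→v (+8), pos 3: o→a (+12) — repeating every 2. It's a Vigenère-style cipher with numeric key [8,12]: position i shifts by key[i mod 2].
Undoing it on atibm: a−8=s, t−12=h, i−8=a, b−12=p, m−8=e.

shape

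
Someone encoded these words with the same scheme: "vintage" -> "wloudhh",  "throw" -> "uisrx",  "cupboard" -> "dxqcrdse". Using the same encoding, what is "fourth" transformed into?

Vowels shift forward by 3 and consonants shift forward by 1.
Applying it to fourth: f(cons)+1=g, o(vowel)+3=r, u(vowel)+3=x, r(cons)+1=s, t(cons)+1=u, h(cons)+1=i.

grxsui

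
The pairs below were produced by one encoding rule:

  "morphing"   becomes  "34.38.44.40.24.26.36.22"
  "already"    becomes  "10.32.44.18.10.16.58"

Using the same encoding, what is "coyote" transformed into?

14.38.58.38.48.18

The formula is n = 2×(alphabet index, a=1) + 8.
On coyote: c=3→14, o=15→38, y=25→58, o=15→38, t=20→48, e=5→18.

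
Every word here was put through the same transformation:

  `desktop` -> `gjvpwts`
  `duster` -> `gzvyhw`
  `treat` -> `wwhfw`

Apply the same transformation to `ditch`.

gnwhk

Shifts by position in desktop: pos 0: d→g (+3), pos 1: e→j (+5), pos 2: s→v (+3), pos 3: k→p (+5) — repeating every 2. The shifts repeat in a cycle of length 2: positions 0,1,… shift by +3, +5, then the pattern repeats.
On ditch: d+3=g, i+5=n, t+3=w, c+5=h, h+3=k.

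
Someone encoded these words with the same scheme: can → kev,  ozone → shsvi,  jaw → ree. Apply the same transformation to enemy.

Two shifts are in play — +4 for a/e/i/o/u, +8 for every other letter.
Applying it to enemy: e(vowel)+4=i, n(cons)+8=v, e(vowel)+4=i, m(cons)+8=u, y(cons)+8=g.

iviug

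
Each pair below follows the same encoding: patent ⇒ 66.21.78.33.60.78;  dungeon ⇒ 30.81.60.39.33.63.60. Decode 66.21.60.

With a=1..z=26, the number is 3·pos + 18.
Decoding 66.21.60: 66→(66−18)÷3=16=p, 21→(21−18)÷3=1=a, 60→(60−18)÷3=14=n.

pan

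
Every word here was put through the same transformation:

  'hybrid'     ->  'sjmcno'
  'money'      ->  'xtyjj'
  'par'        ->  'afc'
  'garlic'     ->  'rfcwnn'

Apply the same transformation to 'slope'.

dwtaj

The shift depends on letter class: consonant h→s is +11, but vowel i→n is +5. Vowels shift forward by 5 and consonants shift forward by 11.
On slope: s(cons)+11=d, l(cons)+11=w, o(vowel)+5=t, p(cons)+11=a, e(vowel)+5=j.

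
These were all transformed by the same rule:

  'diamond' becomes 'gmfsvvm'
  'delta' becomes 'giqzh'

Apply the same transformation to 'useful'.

xwjlbt

In diamond: d→g is +3, i→m is +4, a→f is +5, m→s is +6 — the shift increases by 1 each position. Each letter shifts forward by (position + 3), i.e. 3, 4, 5, … — the shift grows by one for each successive letter.
On useful: u+3=x, s+4=w, e+5=j, f+6=l, u+7=b, l+8=t.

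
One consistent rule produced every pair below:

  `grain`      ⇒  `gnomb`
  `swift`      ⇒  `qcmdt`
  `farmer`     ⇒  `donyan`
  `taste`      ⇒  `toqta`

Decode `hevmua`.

Treating letters as 0–25, the rule is x ↦ 3x + 14 (mod 26).
Reversing it on hevmua: h(7)→9·(7−14)≡15=p; e(4)→9·(4−14)≡14=o; v(21)→9·(21−14)≡11=l; m(12)→9·(12−14)≡8=i; u(20)→9·(20−14)≡2=c; a(0)→9·(0−14)≡4=e (all mod 26).

police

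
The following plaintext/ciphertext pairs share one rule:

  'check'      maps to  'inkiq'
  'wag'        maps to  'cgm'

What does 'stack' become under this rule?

yzgiq

This is a Caesar cipher with shift 6.
On stack: s+6=y, t+6=z, a+6=g, c+6=i, k+6=q.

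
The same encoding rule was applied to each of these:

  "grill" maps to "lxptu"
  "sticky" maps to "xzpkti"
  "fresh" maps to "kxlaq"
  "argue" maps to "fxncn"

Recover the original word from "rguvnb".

In grill: g→l is +5, r→x is +6, i→p is +7, l→t is +8 — the shift increases by 1 each position. Letter i (0-indexed) is shifted by i+5, so successive shifts are 5, 6, 7, ….
Undoing it on rguvnb: r−5=m, g−6=a, u−7=n, v−8=n, n−9=e, b−10=r.

manner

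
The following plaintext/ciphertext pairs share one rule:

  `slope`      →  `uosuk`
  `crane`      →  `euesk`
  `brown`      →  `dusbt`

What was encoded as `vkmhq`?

In slope: s→u is +2, l→o is +3, o→s is +4, p→u is +5 — the shift increases by 1 each position. Letter i (0-indexed) is shifted by i+2, so successive shifts are 2, 3, 4, ….
Decoding vkmhq: v−2=t, k−3=h, m−4=i, h−5=c, q−6=k.

thick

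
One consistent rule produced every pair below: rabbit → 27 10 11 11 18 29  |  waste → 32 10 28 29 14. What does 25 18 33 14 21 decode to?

pixel

r is letter #18 and maps to 27: an offset of 9. Letters become their 1-based position plus 9 (so a→10, b→11, …).
Decoding 25 18 33 14 21: 25→(25−9)÷1=16=p, 18→(18−9)÷1=9=i, 33→(33−9)÷1=24=x, 14→(14−9)÷1=5=e, 21→(21−9)÷1=12=l.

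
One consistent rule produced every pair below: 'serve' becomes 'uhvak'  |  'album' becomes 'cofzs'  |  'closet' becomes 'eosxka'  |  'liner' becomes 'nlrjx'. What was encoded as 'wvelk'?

usage

The shift increases by 1 at each position, starting from +2: 2, 3, 4, ….
Decoding wvelk: w−2=u, v−3=s, e−4=a, l−5=g, k−6=e.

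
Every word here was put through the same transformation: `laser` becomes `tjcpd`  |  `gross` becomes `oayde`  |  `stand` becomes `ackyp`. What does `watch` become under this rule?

ejdnt

In laser: l→t is +8, a→j is +9, s→c is +10, e→p is +11 — the shift increases by 1 each position. Each letter shifts forward by (position + 8), i.e. 8, 9, 10, … — the shift grows by one for each successive letter.
On watch: w+8=e, a+9=j, t+10=d, c+11=n, h+12=t.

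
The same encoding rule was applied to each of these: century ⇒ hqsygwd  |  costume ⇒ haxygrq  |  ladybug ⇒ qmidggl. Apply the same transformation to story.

xyawd

The shift depends on letter class: consonant c→h is +5, but vowel e→q is +12. Vowels shift forward by 12 and consonants shift forward by 5.
Applying it to story: s(cons)+5=x, t(cons)+5=y, o(vowel)+12=a, r(cons)+5=w, y(cons)+5=d.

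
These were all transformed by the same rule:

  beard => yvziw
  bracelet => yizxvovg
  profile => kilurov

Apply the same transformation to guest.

b(1)→y(24) and e(4)→v(21) fit y≡25x+25 (mod 26); the inverse of 25 mod 26 is 25. Each letter's alphabet position (a=0..z=25) is mapped through 25·x+25 mod 26 — an affine cipher.
For guest: g(6)→25·6+25≡19=t; u(20)→25·20+25≡5=f; e(4)→25·4+25≡21=v; s(18)→25·18+25≡7=h; t(19)→25·19+25≡6=g (all mod 26).

tfvhg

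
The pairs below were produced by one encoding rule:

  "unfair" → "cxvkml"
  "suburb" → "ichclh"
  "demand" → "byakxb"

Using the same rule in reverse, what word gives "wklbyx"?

warden

u(20)→c(2) and n(13)→x(23) fit y≡23x+10 (mod 26); the inverse of 23 mod 26 is 17. Each letter's alphabet position (a=0..z=25) is mapped through 23·x+10 mod 26 — an affine cipher.
Decoding wklbyx: w(22)→17·(22−10)≡22=w; k(10)→17·(10−10)≡0=a; l(11)→17·(11−10)≡17=r; b(1)→17·(1−10)≡3=d; y(24)→17·(24−10)≡4=e; x(23)→17·(23−10)≡13=n (all mod 26).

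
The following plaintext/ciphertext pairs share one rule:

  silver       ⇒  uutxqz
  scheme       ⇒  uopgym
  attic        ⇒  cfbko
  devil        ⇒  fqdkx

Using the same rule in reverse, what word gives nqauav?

lesson

Shifts by position in silver: pos 0: s→u (+2), pos 1: i→u (+12), pos 2: l→t (+8), pos 3: v→x (+2), pos 4: e→q (+12), pos 5: r→z (+8) — repeating every 3. It's a Vigenère-style cipher with numeric key [2,12,8]: position i shifts by key[i mod 3].
Decoding nqauav: n−2=l, q−12=e, a−8=s, u−2=s, a−12=o, v−8=n.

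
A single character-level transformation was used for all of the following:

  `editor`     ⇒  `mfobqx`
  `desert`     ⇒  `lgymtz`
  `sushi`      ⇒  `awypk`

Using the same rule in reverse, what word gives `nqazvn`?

fourth

A repeating key of period 3 is used — shifts +8, +2, +6 over and over.
Reversing it on nqazvn: n−8=f, q−2=o, a−6=u, z−8=r, v−2=t, n−6=h.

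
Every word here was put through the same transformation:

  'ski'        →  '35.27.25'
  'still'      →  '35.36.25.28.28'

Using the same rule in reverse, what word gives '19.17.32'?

cap

s is letter #19 and maps to 35: an offset of 16. Letters become their 1-based position plus 16 (so a→17, b→18, …).
Reversing it on 19.17.32: 19→(19−16)÷1=3=c, 17→(17−16)÷1=1=a, 32→(32−16)÷1=16=p.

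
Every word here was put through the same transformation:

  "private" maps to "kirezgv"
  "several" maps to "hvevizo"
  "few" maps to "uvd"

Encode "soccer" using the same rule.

Letters are reflected about the middle of the alphabet (position → 25−position): Atbash.
Applying it to soccer: s↔h, o↔l, c↔x, c↔x, e↔v, r↔i.

hlxxvi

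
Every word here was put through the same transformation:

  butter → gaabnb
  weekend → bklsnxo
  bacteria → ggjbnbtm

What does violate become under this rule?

aovtjdp

In butter: b→g is +5, u→a is +6, t→a is +7, t→b is +8 — the shift increases by 1 each position. Letter i (0-indexed) is shifted by i+5, so successive shifts are 5, 6, 7, ….
For violate: v+5=a, i+6=o, o+7=v, l+8=t, a+9=j, t+10=d, e+11=p.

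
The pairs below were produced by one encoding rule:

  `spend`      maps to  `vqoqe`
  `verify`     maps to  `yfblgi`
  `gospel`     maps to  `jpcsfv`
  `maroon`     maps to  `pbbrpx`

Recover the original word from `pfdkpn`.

method

Shifts by position in spend: pos 0: s→v (+3), pos 1: p→q (+1), pos 2: e→o (+10), pos 3: n→q (+3), pos 4: d→e (+1) — repeating every 3. It's a Vigenère-style cipher with numeric key [3,1,10]: position i shifts by key[i mod 3].
Reversing it on pfdkpn: p−3=m, f−1=e, d−10=t, k−3=h, p−1=o, n−10=d.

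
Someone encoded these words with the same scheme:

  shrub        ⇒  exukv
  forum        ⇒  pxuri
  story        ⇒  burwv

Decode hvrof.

The word is reversed, then every letter is shifted forward by 3.
Undoing it on hvrof: shift back: h−3=e, v−3=s, r−3=o, o−3=l, f−3=c → esolc; then reverse → close.

close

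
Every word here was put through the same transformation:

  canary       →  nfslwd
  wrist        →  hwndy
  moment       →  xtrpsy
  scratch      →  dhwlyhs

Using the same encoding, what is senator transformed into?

A repeating key of period 3 is used — shifts +11, +5, +5 over and over.
For senator: s+11=d, e+5=j, n+5=s, a+11=l, t+5=y, o+5=t, r+11=c.

djslytc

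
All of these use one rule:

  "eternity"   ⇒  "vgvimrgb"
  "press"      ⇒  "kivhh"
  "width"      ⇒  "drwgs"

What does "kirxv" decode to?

price

Each pair mirrors across the alphabet (e↔v, t↔g, e↔v): positions sum to 25. Letters are reflected about the middle of the alphabet (position → 25−position): Atbash.
Decoding kirxv: k↔p, i↔r, r↔i, x↔c, v↔e.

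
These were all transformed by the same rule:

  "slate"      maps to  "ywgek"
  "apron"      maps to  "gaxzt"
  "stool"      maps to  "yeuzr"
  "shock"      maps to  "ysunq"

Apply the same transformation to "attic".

gezti

Shifts by position in slate: pos 0: s→y (+6), pos 1: l→w (+11), pos 2: a→g (+6), pos 3: t→e (+11) — repeating every 2. A repeating key of period 2 is used — shifts +6, +11 over and over.
On attic: a+6=g, t+11=e, t+6=z, i+11=t, c+6=i.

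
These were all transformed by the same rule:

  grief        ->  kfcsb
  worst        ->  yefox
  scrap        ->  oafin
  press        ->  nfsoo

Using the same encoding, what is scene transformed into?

g(6)→k(10) and r(17)→f(5) fit y≡9x+8 (mod 26); the inverse of 9 mod 26 is 3. This is an affine cipher: with a=0,…,z=25, each position x becomes (9x+8) mod 26.
On scene: s(18)→9·18+8≡14=o; c(2)→9·2+8≡0=a; e(4)→9·4+8≡18=s; n(13)→9·13+8≡21=v; e(4)→9·4+8≡18=s (all mod 26).

oasvs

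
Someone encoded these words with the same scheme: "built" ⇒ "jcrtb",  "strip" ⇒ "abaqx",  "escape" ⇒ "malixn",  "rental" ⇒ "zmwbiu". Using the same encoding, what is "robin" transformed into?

Shifts by position in built: pos 0: b→j (+8), pos 1: u→c (+8), pos 2: i→r (+9), pos 3: l→t (+8), pos 4: t→b (+8) — repeating every 3. A repeating key of period 3 is used — shifts +8, +8, +9 over and over.
On robin: r+8=z, o+8=w, b+9=k, i+8=q, n+8=v.

zwkqv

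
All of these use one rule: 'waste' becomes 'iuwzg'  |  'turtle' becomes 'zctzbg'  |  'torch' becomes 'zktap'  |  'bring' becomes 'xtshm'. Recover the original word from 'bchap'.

lunch

Each letter's alphabet position (a=0..z=25) is mapped through 3·x+20 mod 26 — an affine cipher.
Reversing it on bchap: b(1)→9·(1−20)≡11=l; c(2)→9·(2−20)≡20=u; h(7)→9·(7−20)≡13=n; a(0)→9·(0−20)≡2=c; p(15)→9·(15−20)≡7=h (all mod 26).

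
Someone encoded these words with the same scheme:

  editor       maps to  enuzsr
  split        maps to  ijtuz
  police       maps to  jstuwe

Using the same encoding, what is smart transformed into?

ikorz

e(4)→e(4) and d(3)→n(13) fit y≡17x+14 (mod 26); the inverse of 17 mod 26 is 23. Treating letters as 0–25, the rule is x ↦ 17x + 14 (mod 26).
For smart: s(18)→17·18+14≡8=i; m(12)→17·12+14≡10=k; a(0)→17·0+14≡14=o; r(17)→17·17+14≡17=r; t(19)→17·19+14≡25=z (all mod 26).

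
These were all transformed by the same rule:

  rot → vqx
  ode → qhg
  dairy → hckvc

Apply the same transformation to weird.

agkvh

Two shifts are in play — +2 for a/e/i/o/u, +4 for every other letter.
Applying it to weird: w(cons)+4=a, e(vowel)+2=g, i(vowel)+2=k, r(cons)+4=v, d(cons)+4=h.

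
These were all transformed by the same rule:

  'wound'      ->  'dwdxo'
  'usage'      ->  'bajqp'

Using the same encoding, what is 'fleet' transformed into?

In wound: w→d is +7, o→w is +8, u→d is +9, n→x is +10 — the shift increases by 1 each position. Letter i (0-indexed) is shifted by i+7, so successive shifts are 7, 8, 9, ….
For fleet: f+7=m, l+8=t, e+9=n, e+10=o, t+11=e.

mtnoe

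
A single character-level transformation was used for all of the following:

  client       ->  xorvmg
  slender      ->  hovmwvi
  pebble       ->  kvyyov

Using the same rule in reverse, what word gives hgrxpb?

sticky

This is the alphabet-reversal cipher (Atbash): a becomes z, b becomes y, etc.
Undoing it on hgrxpb: h↔s, g↔t, r↔i, x↔c, p↔k, b↔y.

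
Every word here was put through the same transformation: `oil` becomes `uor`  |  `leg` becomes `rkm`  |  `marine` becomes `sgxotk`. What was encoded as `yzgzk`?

Every letter moves 6 places later in the alphabet, wrapping around z→a.
Decoding yzgzk: y−6=s, z−6=t, g−6=a, z−6=t, k−6=e.

state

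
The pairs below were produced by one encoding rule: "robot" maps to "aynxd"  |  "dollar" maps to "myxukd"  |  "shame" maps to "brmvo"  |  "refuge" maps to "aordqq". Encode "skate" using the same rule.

Shifts by position in robot: pos 0: r→a (+9), pos 1: o→y (+10), pos 2: b→n (+12), pos 3: o→x (+9), pos 4: t→d (+10) — repeating every 3. A repeating key of period 3 is used — shifts +9, +10, +12 over and over.
On skate: s+9=b, k+10=u, a+12=m, t+9=c, e+10=o.

bumco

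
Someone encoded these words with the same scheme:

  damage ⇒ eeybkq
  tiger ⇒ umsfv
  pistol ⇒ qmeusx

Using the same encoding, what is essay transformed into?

fwebc

Shifts by position in damage: pos 0: d→e (+1), pos 1: a→e (+4), pos 2: m→y (+12), pos 3: a→b (+1), pos 4: g→k (+4), pos 5: e→q (+12) — repeating every 3. A repeating key of period 3 is used — shifts +1, +4, +12 over and over.
For essay: e+1=f, s+4=w, s+12=e, a+1=b, y+4=c.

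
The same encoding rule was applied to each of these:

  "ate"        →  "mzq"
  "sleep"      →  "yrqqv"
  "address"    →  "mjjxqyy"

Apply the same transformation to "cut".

The shift depends on letter class: consonant t→z is +6, but vowel a→m is +12. Two shifts are in play — +12 for a/e/i/o/u, +6 for every other letter.
On cut: c(cons)+6=i, u(vowel)+12=g, t(cons)+6=z.

igz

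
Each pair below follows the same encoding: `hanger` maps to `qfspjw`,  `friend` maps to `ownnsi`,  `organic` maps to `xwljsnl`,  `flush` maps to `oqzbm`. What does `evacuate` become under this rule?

naflzfcj

Shifts by position in hanger: pos 0: h→q (+9), pos 1: a→f (+5), pos 2: n→s (+5), pos 3: g→p (+9), pos 4: e→j (+5), pos 5: r→w (+5) — repeating every 3. A repeating key of period 3 is used — shifts +9, +5, +5 over and over.
For evacuate: e+9=n, v+5=a, a+5=f, c+9=l, u+5=z, a+5=f, t+9=c, e+5=j.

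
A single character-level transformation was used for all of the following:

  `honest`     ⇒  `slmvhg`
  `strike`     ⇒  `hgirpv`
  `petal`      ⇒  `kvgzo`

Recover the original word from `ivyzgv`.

rebate

Each pair mirrors across the alphabet (h↔s, o↔l, n↔m): positions sum to 25. Each letter is replaced by its mirror in the alphabet: a↔z, b↔y, c↔x, and so on (the Atbash cipher).
Decoding ivyzgv: i↔r, v↔e, y↔b, z↔a, g↔t, v↔e.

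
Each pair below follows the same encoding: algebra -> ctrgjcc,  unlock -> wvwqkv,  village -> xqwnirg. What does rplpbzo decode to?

A repeating key of period 3 is used — shifts +2, +8, +11 over and over.
Undoing it on rplpbzo: r−2=p, p−8=h, l−11=a, p−2=n, b−8=t, z−11=o, o−2=m.

phantom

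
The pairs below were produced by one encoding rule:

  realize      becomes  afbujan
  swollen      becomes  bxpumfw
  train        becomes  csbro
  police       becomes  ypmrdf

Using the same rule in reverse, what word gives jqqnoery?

appendix

Shifts by position in realize: pos 0: r→a (+9), pos 1: e→f (+1), pos 2: a→b (+1), pos 3: l→u (+9), pos 4: i→j (+1), pos 5: z→a (+1) — repeating every 3. It's a Vigenère-style cipher with numeric key [9,1,1]: position i shifts by key[i mod 3].
Undoing it on jqqnoery: j−9=a, q−1=p, q−1=p, n−9=e, o−1=n, e−1=d, r−9=i, y−1=x.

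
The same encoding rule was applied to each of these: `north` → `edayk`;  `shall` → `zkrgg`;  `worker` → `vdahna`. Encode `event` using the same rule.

nwney

This is an affine cipher: with a=0,…,z=25, each position x becomes (25x+17) mod 26.
On event: e(4)→25·4+17≡13=n; v(21)→25·21+17≡22=w; e(4)→25·4+17≡13=n; n(13)→25·13+17≡4=e; t(19)→25·19+17≡24=y (all mod 26).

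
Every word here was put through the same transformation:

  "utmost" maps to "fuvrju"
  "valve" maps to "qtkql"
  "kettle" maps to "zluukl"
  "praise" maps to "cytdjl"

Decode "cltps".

peach

Treating letters as 0–25, the rule is x ↦ 11x + 19 (mod 26).
Undoing it on cltps: c(2)→19·(2−19)≡15=p; l(11)→19·(11−19)≡4=e; t(19)→19·(19−19)≡0=a; p(15)→19·(15−19)≡2=c; s(18)→19·(18−19)≡7=h (all mod 26).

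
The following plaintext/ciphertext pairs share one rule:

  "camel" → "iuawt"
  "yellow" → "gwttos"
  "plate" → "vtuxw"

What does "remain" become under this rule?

c(2)→i(8) and a(0)→u(20) fit y≡7x+20 (mod 26); the inverse of 7 mod 26 is 15. Treating letters as 0–25, the rule is x ↦ 7x + 20 (mod 26).
For remain: r(17)→7·17+20≡9=j; e(4)→7·4+20≡22=w; m(12)→7·12+20≡0=a; a(0)→7·0+20≡20=u; i(8)→7·8+20≡24=y; n(13)→7·13+20≡7=h (all mod 26).

jwauyh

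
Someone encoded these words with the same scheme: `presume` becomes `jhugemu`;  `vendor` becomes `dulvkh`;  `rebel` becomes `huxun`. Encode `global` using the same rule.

snkxyn

p(15)→j(9) and r(17)→h(7) fit y≡25x+24 (mod 26); the inverse of 25 mod 26 is 25. Each letter's alphabet position (a=0..z=25) is mapped through 25·x+24 mod 26 — an affine cipher.
For global: g(6)→25·6+24≡18=s; l(11)→25·11+24≡13=n; o(14)→25·14+24≡10=k; b(1)→25·1+24≡23=x; a(0)→25·0+24≡24=y; l(11)→25·11+24≡13=n (all mod 26).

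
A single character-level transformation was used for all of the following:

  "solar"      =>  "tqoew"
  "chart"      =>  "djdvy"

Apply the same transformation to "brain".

ctdms

In solar: s→t is +1, o→q is +2, l→o is +3, a→e is +4 — the shift increases by 1 each position. Each letter shifts forward by (position + 1), i.e. 1, 2, 3, … — the shift grows by one for each successive letter.
Applying it to brain: b+1=c, r+2=t, a+3=d, i+4=m, n+5=s.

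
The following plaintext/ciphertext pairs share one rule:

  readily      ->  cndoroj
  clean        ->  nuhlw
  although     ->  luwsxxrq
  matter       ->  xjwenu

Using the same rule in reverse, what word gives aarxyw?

Shifts by position in readily: pos 0: r→c (+11), pos 1: e→n (+9), pos 2: a→d (+3), pos 3: d→o (+11), pos 4: i→r (+9), pos 5: l→o (+3) — repeating every 3. A repeating key of period 3 is used — shifts +11, +9, +3 over and over.
Decoding aarxyw: a−11=p, a−9=r, r−3=o, x−11=m, y−9=p, w−3=t.

prompt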